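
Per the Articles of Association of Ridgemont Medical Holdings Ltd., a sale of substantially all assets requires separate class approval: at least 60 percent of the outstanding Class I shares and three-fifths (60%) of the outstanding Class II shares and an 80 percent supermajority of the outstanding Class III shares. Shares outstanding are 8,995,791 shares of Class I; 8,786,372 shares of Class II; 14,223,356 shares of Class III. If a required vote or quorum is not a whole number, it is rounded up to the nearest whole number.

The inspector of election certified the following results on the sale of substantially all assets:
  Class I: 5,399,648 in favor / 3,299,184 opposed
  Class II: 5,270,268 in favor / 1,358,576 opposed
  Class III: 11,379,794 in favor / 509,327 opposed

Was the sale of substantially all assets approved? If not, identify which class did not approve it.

Not approved — the Class II shares did not give the required vote.

Class I: 3/5 of 8995791 = 5397474.60, rounded up to 5397475; 5,397,475 required, 5,399,648 in favor — approved.
Class II: 3/5 of 8786372 = 5271823.20, rounded up to 5271824; 5,271,824 required, 5,270,268 in favor — not approved.
Class III: 4/5 of 14223356 = 11378684.80, rounded up to 11378685; 11,378,685 required, 11,379,794 in favor — approved.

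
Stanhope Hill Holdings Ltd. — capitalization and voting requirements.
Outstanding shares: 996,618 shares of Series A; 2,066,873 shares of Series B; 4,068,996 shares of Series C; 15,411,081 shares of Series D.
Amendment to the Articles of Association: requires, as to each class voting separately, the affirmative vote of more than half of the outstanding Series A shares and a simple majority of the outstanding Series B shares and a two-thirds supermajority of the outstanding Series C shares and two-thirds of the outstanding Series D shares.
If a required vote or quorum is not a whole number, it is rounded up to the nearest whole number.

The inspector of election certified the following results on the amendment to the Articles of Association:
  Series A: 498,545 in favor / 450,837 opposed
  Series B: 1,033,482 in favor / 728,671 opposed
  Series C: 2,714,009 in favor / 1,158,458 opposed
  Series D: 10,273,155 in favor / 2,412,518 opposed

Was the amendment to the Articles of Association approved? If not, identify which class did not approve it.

Series A: a majority of 996618 is 498310; 498,310 required, 498,545 in favor — approved.
Series B: a majority of 2066873 is 1033437; 1,033,437 required, 1,033,482 in favor — approved.
Series C: 2/3 of 4068996 = 2712664; 2,712,664 required, 2,714,009 in favor — approved.
Series D: 2/3 of 15411081 = 10274054; 10,274,054 required, 10,273,155 in favor — not approved.

Not approved — the Series D shares did not give the required vote.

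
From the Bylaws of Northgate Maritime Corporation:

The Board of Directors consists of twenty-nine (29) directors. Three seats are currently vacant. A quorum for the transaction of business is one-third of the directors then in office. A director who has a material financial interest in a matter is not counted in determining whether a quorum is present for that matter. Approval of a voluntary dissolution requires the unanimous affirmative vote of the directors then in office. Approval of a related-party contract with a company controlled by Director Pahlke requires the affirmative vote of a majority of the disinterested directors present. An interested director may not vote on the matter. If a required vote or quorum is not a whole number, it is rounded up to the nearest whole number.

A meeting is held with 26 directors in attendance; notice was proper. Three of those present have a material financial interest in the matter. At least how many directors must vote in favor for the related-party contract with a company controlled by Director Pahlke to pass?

The related-party contract with a company controlled by Director Pahlke requires a majority of the disinterested directors present (26 − 3 = 23).
A majority of 23 is 12.

12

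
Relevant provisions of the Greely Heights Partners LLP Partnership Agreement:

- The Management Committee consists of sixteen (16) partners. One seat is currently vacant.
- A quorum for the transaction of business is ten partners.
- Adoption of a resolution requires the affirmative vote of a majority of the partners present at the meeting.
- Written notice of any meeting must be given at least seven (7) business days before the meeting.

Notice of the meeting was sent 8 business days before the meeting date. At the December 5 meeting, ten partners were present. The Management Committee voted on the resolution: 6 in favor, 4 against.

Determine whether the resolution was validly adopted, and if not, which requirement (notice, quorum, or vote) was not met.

Valid — all requirements satisfied.

Notice: 8 business days given; 7 required (8 ≥ 7). Satisfied.
Quorum: 10 present; quorum is 10. Satisfied.
Vote: the resolution requires a majority of the partners present (10). A majority of 10 is 6, so 6 affirmative votes are needed; 6 voted in favor. Satisfied.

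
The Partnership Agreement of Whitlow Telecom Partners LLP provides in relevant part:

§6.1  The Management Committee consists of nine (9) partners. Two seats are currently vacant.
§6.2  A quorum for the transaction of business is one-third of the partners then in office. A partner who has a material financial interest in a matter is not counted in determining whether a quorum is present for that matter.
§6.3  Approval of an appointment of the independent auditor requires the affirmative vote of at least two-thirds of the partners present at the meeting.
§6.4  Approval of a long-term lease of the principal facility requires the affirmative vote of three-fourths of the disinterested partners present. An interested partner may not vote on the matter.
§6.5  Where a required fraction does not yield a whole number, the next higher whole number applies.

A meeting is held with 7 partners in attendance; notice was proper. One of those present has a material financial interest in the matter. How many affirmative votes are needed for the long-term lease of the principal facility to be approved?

The long-term lease of the principal facility requires three-fourths of the disinterested partners present (7 − 1 = 6).
3/4 of 6 = 4.50, rounded up to 5.

5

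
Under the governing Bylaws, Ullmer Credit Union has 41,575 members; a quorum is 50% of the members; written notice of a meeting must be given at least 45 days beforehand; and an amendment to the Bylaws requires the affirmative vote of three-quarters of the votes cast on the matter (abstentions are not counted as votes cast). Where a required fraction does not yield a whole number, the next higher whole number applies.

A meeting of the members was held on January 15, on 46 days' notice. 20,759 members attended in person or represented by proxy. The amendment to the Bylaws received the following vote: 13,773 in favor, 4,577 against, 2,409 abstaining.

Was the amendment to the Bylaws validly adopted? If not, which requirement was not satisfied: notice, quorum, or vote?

Invalid — quorum requirement not satisfied.

Notice: 46 days given; 45 required. Satisfied.
Quorum: 50% of 41,575 = 20,787.50, rounded up to 20,788; 20,759 present. Not satisfied.
Vote: requires three-fourths of the votes cast (20,759 − 2,409 abstaining = 18,350); 3/4 of 18350 = 13762.50, rounded up to 13763, so 13,763 needed; 13,773 in favor. Satisfied.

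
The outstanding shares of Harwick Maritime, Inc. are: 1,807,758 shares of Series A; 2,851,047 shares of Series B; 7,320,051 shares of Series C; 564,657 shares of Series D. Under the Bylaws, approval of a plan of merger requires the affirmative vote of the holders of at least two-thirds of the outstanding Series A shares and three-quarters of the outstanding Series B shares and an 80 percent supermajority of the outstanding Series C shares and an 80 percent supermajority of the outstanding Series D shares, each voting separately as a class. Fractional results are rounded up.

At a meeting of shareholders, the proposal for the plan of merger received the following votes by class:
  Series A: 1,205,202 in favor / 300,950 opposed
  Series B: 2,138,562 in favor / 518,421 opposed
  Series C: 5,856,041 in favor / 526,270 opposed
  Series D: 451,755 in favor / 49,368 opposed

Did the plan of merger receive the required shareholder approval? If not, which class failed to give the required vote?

Approved — every class gave the required vote.

Series A: 2/3 of 1807758 = 1205172; 1,205,172 required, 1,205,202 in favor — approved.
Series B: 3/4 of 2851047 = 2138285.25, rounded up to 2138286; 2,138,286 required, 2,138,562 in favor — approved.
Series C: 4/5 of 7320051 = 5856040.80, rounded up to 5856041; 5,856,041 required, 5,856,041 in favor — approved.
Series D: 4/5 of 564657 = 451725.60, rounded up to 451726; 451,726 required, 451,755 in favor — approved.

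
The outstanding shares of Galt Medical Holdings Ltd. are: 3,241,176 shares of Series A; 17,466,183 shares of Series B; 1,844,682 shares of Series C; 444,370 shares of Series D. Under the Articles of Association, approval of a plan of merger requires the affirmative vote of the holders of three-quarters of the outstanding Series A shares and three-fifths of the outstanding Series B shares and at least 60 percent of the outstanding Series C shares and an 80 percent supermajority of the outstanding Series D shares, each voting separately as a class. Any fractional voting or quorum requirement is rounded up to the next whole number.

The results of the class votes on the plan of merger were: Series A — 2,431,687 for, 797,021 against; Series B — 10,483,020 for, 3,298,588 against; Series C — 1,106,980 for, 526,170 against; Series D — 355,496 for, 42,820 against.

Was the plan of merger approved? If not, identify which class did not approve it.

Series A: 3/4 of 3241176 = 2430882; 2,430,882 required, 2,431,687 in favor — approved.
Series B: 3/5 of 17466183 = 10479709.80, rounded up to 10479710; 10,479,710 required, 10,483,020 in favor — approved.
Series C: 3/5 of 1844682 = 1106809.20, rounded up to 1106810; 1,106,810 required, 1,106,980 in favor — approved.
Series D: 4/5 of 444370 = 355496; 355,496 required, 355,496 in favor — approved.

Approved — every class gave the required vote.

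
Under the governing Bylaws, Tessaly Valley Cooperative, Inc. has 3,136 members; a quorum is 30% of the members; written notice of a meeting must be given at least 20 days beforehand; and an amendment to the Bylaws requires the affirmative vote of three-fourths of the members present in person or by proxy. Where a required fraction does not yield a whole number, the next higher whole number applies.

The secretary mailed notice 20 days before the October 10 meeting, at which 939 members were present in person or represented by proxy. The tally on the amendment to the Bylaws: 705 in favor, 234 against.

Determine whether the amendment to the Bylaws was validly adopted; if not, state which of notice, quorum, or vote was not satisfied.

Invalid — quorum requirement not satisfied.

Notice: 20 days given; 20 required. Satisfied.
Quorum: 30% of 3,136 = 940.80, rounded up to 941; 939 present. Not satisfied.
Vote: requires three-fourths of those present (939); 3/4 of 939 = 704.25, rounded up to 705, so 705 needed; 705 in favor. Satisfied.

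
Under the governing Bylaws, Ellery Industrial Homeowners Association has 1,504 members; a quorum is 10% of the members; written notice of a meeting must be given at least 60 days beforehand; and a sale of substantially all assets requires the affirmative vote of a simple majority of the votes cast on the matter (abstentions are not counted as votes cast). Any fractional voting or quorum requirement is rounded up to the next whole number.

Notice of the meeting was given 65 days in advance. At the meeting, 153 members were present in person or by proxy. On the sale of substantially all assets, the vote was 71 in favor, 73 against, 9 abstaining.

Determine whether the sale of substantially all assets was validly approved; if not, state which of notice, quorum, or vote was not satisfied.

Notice: 65 days given; 60 required. Satisfied.
Quorum: 10% of 1,504 = 150.40, rounded up to 151; 153 present. Satisfied.
Vote: requires a majority of the votes cast (153 − 9 abstaining = 144); a majority of 144 is 73, so 73 needed; 71 in favor. Not satisfied.

Invalid — vote requirement not satisfied.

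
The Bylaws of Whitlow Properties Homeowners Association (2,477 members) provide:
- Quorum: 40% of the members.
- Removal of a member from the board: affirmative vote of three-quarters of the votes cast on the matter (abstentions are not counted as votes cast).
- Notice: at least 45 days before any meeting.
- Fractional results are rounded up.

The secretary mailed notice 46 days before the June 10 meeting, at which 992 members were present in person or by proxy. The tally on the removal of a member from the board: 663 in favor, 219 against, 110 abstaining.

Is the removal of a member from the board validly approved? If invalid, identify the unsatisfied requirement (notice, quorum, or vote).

Valid — all requirements satisfied.

Notice: 46 days given; 45 required. Satisfied.
Quorum: 40% of 2,477 = 990.80, rounded up to 991; 992 present. Satisfied.
Vote: requires three-fourths of the votes cast (992 − 110 abstaining = 882); 3/4 of 882 = 661.50, rounded up to 662, so 662 needed; 663 in favor. Satisfied.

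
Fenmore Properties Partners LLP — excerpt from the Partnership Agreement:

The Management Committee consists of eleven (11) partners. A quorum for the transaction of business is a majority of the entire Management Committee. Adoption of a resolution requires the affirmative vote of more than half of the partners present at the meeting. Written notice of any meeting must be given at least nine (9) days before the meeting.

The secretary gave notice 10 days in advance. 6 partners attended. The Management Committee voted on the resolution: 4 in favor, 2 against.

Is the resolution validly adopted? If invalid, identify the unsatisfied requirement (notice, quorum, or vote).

Valid — all requirements satisfied.

Notice: 10 days given; 9 required (10 ≥ 9). Satisfied.
Quorum: 6 present; quorum is 6. Satisfied.
Vote: the resolution requires a majority of the partners present (6). A majority of 6 is 4, so 4 affirmative votes are needed; 4 voted in favor. Satisfied.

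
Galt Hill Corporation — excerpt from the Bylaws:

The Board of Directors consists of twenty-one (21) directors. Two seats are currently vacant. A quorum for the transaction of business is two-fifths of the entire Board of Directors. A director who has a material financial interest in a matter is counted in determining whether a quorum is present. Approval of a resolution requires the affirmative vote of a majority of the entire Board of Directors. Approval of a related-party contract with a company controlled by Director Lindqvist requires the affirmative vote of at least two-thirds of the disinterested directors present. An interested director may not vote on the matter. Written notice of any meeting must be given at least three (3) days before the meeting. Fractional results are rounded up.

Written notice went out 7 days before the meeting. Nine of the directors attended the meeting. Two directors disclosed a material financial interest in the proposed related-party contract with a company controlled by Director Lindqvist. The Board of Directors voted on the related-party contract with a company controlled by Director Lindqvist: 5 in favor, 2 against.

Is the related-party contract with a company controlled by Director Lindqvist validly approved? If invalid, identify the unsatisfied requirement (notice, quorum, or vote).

Valid — all requirements satisfied.

Notice: 7 days given; 3 required (7 ≥ 3). Satisfied.
Quorum: 9 present (interested directors count toward quorum); quorum is 9. Satisfied.
Vote: the related-party contract with a company controlled by Director Lindqvist requires two-thirds of the disinterested directors present (9 − 2 = 7). 2/3 of 7 = 4.67, rounded up to 5, so 5 affirmative votes are needed; 5 voted in favor. Satisfied.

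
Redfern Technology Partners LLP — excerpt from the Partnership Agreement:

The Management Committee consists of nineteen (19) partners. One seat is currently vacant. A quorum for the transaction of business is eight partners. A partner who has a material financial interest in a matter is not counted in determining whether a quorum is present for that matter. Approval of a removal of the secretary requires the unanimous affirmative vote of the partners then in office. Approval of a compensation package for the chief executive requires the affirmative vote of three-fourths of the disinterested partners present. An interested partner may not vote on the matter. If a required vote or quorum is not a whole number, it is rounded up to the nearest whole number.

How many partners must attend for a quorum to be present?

The quorum is fixed at 8.

8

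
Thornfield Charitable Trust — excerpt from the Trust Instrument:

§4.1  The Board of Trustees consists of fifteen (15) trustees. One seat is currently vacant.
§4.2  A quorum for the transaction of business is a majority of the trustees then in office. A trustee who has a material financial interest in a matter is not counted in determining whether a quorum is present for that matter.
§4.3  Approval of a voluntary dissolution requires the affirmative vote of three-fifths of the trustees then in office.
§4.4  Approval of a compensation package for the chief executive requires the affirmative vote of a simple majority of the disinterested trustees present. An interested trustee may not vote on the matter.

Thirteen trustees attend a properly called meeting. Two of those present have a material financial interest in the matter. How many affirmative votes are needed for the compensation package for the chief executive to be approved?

6

The compensation package for the chief executive requires a majority of the disinterested trustees present (13 − 2 = 11).
A majority of 11 is 6.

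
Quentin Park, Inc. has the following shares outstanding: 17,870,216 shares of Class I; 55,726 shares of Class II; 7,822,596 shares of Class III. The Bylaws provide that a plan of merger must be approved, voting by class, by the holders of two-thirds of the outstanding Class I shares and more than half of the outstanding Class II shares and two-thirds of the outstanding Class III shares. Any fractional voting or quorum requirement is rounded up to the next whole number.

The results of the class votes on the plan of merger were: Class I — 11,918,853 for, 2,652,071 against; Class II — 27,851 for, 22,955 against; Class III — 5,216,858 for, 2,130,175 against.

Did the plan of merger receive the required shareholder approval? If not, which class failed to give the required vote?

Not approved — the Class II shares did not give the required vote.

Class I: 2/3 of 17870216 = 11913477.33, rounded up to 11913478; 11,913,478 required, 11,918,853 in favor — approved.
Class II: a majority of 55726 is 27864; 27,864 required, 27,851 in favor — not approved.
Class III: 2/3 of 7822596 = 5215064; 5,215,064 required, 5,216,858 in favor — approved.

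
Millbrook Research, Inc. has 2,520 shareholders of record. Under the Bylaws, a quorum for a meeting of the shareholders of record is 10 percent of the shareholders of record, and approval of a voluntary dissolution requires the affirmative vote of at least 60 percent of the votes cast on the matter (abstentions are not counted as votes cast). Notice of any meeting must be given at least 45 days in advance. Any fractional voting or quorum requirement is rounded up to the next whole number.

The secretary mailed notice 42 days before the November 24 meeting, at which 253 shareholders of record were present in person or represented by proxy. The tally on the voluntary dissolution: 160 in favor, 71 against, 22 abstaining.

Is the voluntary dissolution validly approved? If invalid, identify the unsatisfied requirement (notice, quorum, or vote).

Notice: 42 days given; 45 required. Not satisfied.
Quorum: 10% of 2,520 = 252; 253 present. Satisfied.
Vote: requires three-fifths of the votes cast (253 − 22 abstaining = 231); 3/5 of 231 = 138.60, rounded up to 139, so 139 needed; 160 in favor. Satisfied.

Invalid — notice requirement not satisfied.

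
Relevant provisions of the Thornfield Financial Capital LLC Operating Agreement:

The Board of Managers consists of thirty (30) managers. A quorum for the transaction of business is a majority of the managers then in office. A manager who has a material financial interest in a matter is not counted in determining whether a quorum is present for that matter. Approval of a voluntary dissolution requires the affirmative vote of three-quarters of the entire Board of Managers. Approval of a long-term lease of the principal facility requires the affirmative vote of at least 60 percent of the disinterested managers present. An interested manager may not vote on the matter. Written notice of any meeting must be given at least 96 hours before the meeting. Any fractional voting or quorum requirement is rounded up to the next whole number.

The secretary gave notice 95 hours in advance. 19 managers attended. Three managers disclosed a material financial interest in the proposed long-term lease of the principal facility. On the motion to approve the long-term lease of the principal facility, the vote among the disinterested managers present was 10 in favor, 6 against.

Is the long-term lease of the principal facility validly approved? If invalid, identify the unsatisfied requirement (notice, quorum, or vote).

Invalid — notice requirement not satisfied.

Notice: 95 hours given; 96 required (95 < 96). Not satisfied.
Quorum: 19 present, but the 3 interested managers do not count, leaving 16. Quorum is 16. Satisfied.
Vote: the long-term lease of the principal facility requires three-fifths of the disinterested managers present (19 − 3 = 16). 3/5 of 16 = 9.60, rounded up to 10, so 10 affirmative votes are needed; 10 voted in favor. Satisfied.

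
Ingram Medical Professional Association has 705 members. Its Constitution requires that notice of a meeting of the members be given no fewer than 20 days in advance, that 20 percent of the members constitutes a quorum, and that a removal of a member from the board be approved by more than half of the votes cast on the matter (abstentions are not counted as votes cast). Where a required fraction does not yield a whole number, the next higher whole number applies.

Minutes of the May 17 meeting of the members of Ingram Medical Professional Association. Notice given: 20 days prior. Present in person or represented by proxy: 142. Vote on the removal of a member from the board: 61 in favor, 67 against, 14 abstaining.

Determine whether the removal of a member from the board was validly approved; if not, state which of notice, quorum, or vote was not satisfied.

Notice: 20 days given; 20 required. Satisfied.
Quorum: 20% of 705 = 141; 142 present. Satisfied.
Vote: requires a majority of the votes cast (142 − 14 abstaining = 128); a majority of 128 is 65, so 65 needed; 61 in favor. Not satisfied.

Invalid — vote requirement not satisfied.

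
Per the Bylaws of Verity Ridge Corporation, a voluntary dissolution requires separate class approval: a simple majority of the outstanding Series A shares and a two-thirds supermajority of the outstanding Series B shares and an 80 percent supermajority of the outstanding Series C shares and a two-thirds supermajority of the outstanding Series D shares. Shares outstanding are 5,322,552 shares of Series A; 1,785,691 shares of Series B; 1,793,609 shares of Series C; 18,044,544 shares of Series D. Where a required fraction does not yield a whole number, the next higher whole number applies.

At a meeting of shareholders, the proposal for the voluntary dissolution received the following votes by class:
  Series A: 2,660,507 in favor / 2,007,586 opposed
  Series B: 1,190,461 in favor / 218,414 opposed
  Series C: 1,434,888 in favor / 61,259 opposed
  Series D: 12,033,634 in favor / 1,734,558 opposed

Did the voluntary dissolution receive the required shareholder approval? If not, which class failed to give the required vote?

Not approved — the Series A shares did not give the required vote.

Series A: a majority of 5322552 is 2661277; 2,661,277 required, 2,660,507 in favor — not approved.
Series B: 2/3 of 1785691 = 1190460.67, rounded up to 1190461; 1,190,461 required, 1,190,461 in favor — approved.
Series C: 4/5 of 1793609 = 1434887.20, rounded up to 1434888; 1,434,888 required, 1,434,888 in favor — approved.
Series D: 2/3 of 18044544 = 12029696; 12,029,696 required, 12,033,634 in favor — approved.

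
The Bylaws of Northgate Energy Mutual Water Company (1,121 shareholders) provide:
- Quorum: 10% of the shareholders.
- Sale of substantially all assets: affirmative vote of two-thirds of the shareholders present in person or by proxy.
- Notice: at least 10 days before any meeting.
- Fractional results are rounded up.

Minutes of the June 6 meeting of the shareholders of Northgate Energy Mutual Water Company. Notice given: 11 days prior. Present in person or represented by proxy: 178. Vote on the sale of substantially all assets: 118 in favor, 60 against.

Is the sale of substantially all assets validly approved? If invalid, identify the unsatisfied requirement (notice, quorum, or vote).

Invalid — vote requirement not satisfied.

Notice: 11 days given; 10 required. Satisfied.
Quorum: 10% of 1,121 = 112.10, rounded up to 113; 178 present. Satisfied.
Vote: requires two-thirds of those present (178); 2/3 of 178 = 118.67, rounded up to 119, so 119 needed; 118 in favor. Not satisfied.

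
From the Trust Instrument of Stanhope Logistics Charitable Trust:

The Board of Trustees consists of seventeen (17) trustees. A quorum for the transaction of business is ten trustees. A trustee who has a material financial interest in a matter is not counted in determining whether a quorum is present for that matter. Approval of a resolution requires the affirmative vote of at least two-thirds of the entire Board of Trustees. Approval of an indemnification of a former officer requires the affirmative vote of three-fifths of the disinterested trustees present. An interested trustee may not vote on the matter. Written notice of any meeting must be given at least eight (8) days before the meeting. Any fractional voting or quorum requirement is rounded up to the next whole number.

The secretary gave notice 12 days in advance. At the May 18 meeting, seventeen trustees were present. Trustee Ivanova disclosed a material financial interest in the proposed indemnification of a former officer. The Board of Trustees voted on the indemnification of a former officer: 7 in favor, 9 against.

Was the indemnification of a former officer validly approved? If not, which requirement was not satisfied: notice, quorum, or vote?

Invalid — vote requirement not satisfied.

Notice: 12 days given; 8 required (12 ≥ 8). Satisfied.
Quorum: 17 present, but the 1 interested trustee does not count, leaving 16. Quorum is 10. Satisfied.
Vote: the indemnification of a former officer requires three-fifths of the disinterested trustees present (17 − 1 = 16). 3/5 of 16 = 9.60, rounded up to 10, so 10 affirmative votes are needed; 7 voted in favor. Not satisfied.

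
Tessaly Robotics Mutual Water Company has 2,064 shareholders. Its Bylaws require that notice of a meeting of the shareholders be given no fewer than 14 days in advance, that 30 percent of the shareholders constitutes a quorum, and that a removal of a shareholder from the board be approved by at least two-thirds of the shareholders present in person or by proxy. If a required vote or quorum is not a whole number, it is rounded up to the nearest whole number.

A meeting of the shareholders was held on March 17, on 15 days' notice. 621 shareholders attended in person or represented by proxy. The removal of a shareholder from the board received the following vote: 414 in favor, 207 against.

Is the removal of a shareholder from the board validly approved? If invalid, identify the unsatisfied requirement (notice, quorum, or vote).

Valid — all requirements satisfied.

Notice: 15 days given; 14 required. Satisfied.
Quorum: 30% of 2,064 = 619.20, rounded up to 620; 621 present. Satisfied.
Vote: requires two-thirds of those present (621); 2/3 of 621 = 414, so 414 needed; 414 in favor. Satisfied.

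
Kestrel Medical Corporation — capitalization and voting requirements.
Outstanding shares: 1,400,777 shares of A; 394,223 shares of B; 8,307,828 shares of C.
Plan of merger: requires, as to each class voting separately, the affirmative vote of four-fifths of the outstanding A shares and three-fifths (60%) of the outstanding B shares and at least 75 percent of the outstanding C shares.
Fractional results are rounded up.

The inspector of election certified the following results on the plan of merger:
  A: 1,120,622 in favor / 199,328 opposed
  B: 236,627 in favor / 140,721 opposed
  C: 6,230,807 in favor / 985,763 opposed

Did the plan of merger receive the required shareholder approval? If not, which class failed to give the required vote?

A: 4/5 of 1400777 = 1120621.60, rounded up to 1120622; 1,120,622 required, 1,120,622 in favor — approved.
B: 3/5 of 394223 = 236533.80, rounded up to 236534; 236,534 required, 236,627 in favor — approved.
C: 3/4 of 8307828 = 6230871; 6,230,871 required, 6,230,807 in favor — not approved.

Not approved — the C shares did not give the required vote.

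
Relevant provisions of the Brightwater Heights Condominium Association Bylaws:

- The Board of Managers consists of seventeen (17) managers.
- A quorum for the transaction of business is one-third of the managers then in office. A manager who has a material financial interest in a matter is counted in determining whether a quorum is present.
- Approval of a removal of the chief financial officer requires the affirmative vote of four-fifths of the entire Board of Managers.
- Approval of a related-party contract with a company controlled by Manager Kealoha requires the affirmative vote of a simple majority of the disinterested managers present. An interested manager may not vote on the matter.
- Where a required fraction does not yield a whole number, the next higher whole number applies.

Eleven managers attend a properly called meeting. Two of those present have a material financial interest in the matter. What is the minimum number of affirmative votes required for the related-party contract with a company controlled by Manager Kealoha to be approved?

The related-party contract with a company controlled by Manager Kealoha requires a majority of the disinterested managers present (11 − 2 = 9).
A majority of 9 is 5.

5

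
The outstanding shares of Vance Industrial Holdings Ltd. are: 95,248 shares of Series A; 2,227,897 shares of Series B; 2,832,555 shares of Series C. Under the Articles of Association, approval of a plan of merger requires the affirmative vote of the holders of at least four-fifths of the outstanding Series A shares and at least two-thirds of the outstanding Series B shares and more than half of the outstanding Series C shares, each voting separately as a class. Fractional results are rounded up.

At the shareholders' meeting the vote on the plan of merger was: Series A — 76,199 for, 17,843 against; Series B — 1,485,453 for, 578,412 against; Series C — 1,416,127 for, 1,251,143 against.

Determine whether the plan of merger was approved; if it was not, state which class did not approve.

Not approved — the Series C shares did not give the required vote.

Series A: 4/5 of 95248 = 76198.40, rounded up to 76199; 76,199 required, 76,199 in favor — approved.
Series B: 2/3 of 2227897 = 1485264.67, rounded up to 1485265; 1,485,265 required, 1,485,453 in favor — approved.
Series C: a majority of 2832555 is 1416278; 1,416,278 required, 1,416,127 in favor — not approved.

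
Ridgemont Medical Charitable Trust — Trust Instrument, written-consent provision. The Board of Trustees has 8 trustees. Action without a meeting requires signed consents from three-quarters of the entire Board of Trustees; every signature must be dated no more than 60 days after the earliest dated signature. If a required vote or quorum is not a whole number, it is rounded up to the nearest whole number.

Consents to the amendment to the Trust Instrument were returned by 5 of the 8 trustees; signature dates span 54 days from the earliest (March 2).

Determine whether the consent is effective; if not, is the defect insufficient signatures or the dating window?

Signatures required: three-quarters of 8 — 3/4 of 8 = 6, so 6 needed; 5 signed. Insufficient.
Dating window: the latest signature is 54 days after the earliest; the limit is 60 days. Within the window.

Not effective — insufficient signatures.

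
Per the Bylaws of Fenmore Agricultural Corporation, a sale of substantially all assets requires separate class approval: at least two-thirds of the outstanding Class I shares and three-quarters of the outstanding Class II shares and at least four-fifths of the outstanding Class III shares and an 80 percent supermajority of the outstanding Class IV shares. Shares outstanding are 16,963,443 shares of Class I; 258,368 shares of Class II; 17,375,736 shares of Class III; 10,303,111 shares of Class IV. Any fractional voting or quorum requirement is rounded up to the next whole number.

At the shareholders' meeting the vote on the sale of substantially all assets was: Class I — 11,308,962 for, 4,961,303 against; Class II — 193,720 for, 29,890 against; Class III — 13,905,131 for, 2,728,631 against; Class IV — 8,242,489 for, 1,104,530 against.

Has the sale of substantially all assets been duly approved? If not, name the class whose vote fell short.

Class I: 2/3 of 16963443 = 11308962; 11,308,962 required, 11,308,962 in favor — approved.
Class II: 3/4 of 258368 = 193776; 193,776 required, 193,720 in favor — not approved.
Class III: 4/5 of 17375736 = 13900588.80, rounded up to 13900589; 13,900,589 required, 13,905,131 in favor — approved.
Class IV: 4/5 of 10303111 = 8242488.80, rounded up to 8242489; 8,242,489 required, 8,242,489 in favor — approved.

Not approved — the Class II shares did not give the required vote.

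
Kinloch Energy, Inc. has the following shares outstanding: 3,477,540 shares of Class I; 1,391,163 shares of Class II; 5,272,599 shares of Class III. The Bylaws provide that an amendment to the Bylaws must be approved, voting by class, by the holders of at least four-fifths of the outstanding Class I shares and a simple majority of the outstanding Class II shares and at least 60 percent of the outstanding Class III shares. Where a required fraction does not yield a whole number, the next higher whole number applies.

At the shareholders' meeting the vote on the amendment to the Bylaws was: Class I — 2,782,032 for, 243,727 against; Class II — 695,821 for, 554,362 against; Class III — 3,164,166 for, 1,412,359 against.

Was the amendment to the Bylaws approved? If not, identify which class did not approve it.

Approved — every class gave the required vote.

Class I: 4/5 of 3477540 = 2782032; 2,782,032 required, 2,782,032 in favor — approved.
Class II: a majority of 1391163 is 695582; 695,582 required, 695,821 in favor — approved.
Class III: 3/5 of 5272599 = 3163559.40, rounded up to 3163560; 3,163,560 required, 3,164,166 in favor — approved.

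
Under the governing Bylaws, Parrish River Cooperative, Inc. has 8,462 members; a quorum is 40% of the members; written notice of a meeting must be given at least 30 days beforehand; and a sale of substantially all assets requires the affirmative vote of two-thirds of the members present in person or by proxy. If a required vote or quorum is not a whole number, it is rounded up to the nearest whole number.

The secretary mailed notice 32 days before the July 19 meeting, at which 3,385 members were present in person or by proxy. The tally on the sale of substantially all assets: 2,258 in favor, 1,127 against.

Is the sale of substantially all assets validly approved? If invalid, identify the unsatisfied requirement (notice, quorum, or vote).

Notice: 32 days given; 30 required. Satisfied.
Quorum: 40% of 8,462 = 3,384.80, rounded up to 3,385; 3,385 present. Satisfied.
Vote: requires two-thirds of those present (3,385); 2/3 of 3385 = 2256.67, rounded up to 2257, so 2,257 needed; 2,258 in favor. Satisfied.

Valid — all requirements satisfied.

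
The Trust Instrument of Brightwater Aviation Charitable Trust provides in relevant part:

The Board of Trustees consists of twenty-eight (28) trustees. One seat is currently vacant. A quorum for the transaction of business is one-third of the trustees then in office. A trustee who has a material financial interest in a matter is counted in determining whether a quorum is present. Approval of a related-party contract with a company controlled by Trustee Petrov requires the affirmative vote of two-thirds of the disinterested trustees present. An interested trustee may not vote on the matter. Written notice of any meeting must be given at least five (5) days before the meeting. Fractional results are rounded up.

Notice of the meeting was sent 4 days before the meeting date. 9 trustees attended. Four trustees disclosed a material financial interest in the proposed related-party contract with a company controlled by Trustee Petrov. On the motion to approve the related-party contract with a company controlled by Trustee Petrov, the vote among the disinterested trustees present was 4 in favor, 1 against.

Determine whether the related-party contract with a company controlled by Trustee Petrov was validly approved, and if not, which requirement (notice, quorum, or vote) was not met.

Notice: 4 days given; 5 required (4 < 5). Not satisfied.
Quorum: 9 present (interested trustees count toward quorum); quorum is 9. Satisfied.
Vote: the related-party contract with a company controlled by Trustee Petrov requires two-thirds of the disinterested trustees present (9 − 4 = 5). 2/3 of 5 = 3.33, rounded up to 4, so 4 affirmative votes are needed; 4 voted in favor. Satisfied.

Invalid — notice requirement not satisfied.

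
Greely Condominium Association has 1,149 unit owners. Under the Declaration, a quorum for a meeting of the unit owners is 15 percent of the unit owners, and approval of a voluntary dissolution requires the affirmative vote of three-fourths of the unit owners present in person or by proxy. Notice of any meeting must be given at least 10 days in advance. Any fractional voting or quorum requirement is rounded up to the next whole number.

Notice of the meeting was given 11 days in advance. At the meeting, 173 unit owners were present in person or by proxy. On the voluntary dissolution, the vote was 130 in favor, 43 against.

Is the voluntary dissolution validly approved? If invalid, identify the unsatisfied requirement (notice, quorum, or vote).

Valid — all requirements satisfied.

Notice: 11 days given; 10 required. Satisfied.
Quorum: 15% of 1,149 = 172.35, rounded up to 173; 173 present. Satisfied.
Vote: requires three-fourths of those present (173); 3/4 of 173 = 129.75, rounded up to 130, so 130 needed; 130 in favor. Satisfied.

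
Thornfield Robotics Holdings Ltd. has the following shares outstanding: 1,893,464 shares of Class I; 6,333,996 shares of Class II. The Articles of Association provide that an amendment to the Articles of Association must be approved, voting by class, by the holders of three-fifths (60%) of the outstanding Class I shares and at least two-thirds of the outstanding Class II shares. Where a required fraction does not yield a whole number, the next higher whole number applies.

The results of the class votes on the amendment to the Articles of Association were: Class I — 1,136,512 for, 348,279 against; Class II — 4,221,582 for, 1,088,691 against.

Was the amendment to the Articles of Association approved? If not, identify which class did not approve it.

Not approved — the Class II shares did not give the required vote.

Class I: 3/5 of 1893464 = 1136078.40, rounded up to 1136079; 1,136,079 required, 1,136,512 in favor — approved.
Class II: 2/3 of 6333996 = 4222664; 4,222,664 required, 4,221,582 in favor — not approved.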